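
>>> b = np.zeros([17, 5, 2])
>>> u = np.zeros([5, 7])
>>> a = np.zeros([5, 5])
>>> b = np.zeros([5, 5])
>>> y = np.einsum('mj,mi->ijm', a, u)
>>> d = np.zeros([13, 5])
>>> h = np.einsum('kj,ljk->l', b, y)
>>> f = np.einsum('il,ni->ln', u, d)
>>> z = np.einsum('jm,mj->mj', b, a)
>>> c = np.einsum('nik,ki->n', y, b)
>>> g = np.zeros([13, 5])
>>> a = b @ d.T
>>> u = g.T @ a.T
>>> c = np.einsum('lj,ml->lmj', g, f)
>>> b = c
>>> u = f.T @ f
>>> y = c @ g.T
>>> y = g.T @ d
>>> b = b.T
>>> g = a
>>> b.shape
(5, 7, 13)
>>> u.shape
(13, 13)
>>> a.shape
(5, 13)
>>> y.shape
(5, 5)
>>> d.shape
(13, 5)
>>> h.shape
(7,)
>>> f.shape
(7, 13)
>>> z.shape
(5, 5)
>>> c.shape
(13, 7, 5)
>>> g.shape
(5, 13)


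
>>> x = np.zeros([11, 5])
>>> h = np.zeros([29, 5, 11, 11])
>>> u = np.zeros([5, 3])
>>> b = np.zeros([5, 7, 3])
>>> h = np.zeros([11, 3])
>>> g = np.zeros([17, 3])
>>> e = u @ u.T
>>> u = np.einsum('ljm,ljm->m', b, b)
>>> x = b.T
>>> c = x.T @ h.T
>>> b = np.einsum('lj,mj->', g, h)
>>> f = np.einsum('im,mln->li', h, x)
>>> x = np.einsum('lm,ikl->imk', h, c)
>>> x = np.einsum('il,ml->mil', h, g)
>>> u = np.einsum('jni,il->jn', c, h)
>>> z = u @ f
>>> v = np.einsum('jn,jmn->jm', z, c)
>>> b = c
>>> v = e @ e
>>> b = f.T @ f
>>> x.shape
(17, 11, 3)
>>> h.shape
(11, 3)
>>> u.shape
(5, 7)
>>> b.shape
(11, 11)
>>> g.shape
(17, 3)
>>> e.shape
(5, 5)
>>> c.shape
(5, 7, 11)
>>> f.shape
(7, 11)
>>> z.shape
(5, 11)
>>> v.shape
(5, 5)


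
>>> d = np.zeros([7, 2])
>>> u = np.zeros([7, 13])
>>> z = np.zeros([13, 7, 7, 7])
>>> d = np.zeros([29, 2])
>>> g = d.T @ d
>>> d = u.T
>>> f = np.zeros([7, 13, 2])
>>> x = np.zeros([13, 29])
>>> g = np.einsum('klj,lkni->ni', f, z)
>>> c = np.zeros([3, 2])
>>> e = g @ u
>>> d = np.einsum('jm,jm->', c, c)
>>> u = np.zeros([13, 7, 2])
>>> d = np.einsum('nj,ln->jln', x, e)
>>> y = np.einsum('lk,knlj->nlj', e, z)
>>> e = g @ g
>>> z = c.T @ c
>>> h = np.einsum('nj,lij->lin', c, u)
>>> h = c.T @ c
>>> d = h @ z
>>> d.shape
(2, 2)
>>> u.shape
(13, 7, 2)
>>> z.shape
(2, 2)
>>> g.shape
(7, 7)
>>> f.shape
(7, 13, 2)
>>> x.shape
(13, 29)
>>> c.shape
(3, 2)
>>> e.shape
(7, 7)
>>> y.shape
(7, 7, 7)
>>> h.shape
(2, 2)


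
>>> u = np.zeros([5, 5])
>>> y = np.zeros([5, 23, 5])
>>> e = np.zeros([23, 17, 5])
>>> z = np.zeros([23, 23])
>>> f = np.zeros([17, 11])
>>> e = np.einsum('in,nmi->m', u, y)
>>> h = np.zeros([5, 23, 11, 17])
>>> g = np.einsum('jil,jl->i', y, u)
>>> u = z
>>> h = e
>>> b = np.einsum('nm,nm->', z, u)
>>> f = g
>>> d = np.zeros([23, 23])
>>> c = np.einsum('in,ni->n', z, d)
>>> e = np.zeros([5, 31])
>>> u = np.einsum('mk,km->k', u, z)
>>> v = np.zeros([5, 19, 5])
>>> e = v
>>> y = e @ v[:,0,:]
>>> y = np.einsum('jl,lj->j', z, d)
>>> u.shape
(23,)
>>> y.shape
(23,)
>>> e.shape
(5, 19, 5)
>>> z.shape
(23, 23)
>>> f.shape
(23,)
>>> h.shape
(23,)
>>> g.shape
(23,)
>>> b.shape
()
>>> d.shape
(23, 23)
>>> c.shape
(23,)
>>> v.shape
(5, 19, 5)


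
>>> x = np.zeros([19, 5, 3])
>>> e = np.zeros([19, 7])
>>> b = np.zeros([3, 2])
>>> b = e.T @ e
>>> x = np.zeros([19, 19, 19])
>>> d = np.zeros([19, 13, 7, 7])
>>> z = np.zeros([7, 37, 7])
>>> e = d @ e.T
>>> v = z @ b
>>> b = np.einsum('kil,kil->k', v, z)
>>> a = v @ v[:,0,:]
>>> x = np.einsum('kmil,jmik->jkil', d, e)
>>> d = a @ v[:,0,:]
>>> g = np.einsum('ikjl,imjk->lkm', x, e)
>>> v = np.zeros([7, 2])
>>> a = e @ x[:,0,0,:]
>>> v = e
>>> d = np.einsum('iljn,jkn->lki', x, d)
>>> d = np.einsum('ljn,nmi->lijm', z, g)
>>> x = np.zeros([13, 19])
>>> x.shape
(13, 19)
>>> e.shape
(19, 13, 7, 19)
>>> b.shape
(7,)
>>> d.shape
(7, 13, 37, 19)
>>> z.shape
(7, 37, 7)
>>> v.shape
(19, 13, 7, 19)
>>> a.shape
(19, 13, 7, 7)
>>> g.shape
(7, 19, 13)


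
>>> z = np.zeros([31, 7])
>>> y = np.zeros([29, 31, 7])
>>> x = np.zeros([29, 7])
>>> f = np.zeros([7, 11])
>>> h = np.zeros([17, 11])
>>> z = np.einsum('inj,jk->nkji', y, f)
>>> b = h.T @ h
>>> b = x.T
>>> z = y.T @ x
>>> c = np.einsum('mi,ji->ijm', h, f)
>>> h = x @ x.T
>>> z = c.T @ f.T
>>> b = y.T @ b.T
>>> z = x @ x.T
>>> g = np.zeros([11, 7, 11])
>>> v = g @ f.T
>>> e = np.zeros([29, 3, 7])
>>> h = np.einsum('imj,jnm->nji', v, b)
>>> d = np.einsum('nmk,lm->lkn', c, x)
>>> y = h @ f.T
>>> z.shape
(29, 29)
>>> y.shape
(31, 7, 7)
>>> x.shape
(29, 7)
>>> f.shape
(7, 11)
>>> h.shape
(31, 7, 11)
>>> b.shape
(7, 31, 7)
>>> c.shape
(11, 7, 17)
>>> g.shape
(11, 7, 11)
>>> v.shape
(11, 7, 7)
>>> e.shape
(29, 3, 7)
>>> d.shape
(29, 17, 11)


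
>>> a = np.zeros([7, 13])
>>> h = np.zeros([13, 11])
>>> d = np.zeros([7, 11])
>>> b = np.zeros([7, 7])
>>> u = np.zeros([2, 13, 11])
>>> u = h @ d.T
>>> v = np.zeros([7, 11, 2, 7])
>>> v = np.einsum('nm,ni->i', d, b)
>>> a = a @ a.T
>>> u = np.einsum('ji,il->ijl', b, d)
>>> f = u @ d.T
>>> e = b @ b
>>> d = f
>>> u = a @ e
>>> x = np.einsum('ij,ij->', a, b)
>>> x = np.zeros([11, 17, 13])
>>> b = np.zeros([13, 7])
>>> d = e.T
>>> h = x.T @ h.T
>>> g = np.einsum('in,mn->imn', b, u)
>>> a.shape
(7, 7)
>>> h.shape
(13, 17, 13)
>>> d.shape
(7, 7)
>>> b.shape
(13, 7)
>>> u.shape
(7, 7)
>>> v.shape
(7,)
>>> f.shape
(7, 7, 7)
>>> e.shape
(7, 7)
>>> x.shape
(11, 17, 13)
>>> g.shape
(13, 7, 7)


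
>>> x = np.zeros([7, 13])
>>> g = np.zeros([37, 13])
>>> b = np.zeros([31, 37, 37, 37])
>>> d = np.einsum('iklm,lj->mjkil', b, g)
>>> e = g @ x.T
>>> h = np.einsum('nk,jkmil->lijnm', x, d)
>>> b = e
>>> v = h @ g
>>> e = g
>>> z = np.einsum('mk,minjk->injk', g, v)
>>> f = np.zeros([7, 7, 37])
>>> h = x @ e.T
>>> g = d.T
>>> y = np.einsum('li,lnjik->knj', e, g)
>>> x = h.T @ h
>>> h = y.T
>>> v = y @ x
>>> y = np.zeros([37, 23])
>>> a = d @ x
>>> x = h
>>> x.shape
(37, 31, 37)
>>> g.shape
(37, 31, 37, 13, 37)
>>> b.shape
(37, 7)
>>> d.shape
(37, 13, 37, 31, 37)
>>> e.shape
(37, 13)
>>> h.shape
(37, 31, 37)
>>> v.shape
(37, 31, 37)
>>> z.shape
(31, 37, 7, 13)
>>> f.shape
(7, 7, 37)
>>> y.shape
(37, 23)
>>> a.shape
(37, 13, 37, 31, 37)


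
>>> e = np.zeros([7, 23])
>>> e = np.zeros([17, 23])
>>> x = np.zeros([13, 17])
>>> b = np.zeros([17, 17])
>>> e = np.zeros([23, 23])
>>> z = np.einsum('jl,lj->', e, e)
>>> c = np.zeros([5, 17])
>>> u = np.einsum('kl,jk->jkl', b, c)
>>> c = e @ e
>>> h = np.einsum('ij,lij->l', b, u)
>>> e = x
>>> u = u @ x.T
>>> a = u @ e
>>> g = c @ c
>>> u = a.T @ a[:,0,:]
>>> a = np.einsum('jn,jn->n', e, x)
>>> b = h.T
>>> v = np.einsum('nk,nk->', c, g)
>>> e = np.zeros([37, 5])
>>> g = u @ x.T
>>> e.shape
(37, 5)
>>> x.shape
(13, 17)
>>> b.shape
(5,)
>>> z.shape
()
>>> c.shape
(23, 23)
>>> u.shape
(17, 17, 17)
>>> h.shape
(5,)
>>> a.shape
(17,)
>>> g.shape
(17, 17, 13)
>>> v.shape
()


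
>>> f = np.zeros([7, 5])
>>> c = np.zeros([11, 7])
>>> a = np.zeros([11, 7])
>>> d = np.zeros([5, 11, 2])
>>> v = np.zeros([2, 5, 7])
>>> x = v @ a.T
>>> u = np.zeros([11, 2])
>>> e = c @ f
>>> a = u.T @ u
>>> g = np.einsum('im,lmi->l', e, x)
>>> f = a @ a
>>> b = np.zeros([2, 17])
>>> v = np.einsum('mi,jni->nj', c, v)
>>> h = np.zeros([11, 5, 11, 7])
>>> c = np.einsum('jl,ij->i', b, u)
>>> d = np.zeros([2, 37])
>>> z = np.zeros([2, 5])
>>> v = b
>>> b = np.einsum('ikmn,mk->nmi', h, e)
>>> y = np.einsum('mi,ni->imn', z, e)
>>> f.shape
(2, 2)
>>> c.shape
(11,)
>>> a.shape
(2, 2)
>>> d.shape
(2, 37)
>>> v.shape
(2, 17)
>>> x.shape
(2, 5, 11)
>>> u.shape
(11, 2)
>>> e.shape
(11, 5)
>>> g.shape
(2,)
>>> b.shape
(7, 11, 11)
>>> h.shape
(11, 5, 11, 7)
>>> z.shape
(2, 5)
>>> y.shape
(5, 2, 11)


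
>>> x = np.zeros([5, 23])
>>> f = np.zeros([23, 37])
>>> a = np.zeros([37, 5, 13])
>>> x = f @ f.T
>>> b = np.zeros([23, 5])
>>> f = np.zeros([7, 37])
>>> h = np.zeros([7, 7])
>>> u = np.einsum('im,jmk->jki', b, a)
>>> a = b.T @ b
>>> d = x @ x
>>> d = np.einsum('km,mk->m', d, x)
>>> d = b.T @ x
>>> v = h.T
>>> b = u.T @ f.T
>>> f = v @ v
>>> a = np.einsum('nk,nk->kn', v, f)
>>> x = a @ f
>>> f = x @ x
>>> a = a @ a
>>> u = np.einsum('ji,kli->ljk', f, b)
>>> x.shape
(7, 7)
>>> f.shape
(7, 7)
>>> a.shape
(7, 7)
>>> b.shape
(23, 13, 7)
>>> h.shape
(7, 7)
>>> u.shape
(13, 7, 23)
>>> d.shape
(5, 23)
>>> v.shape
(7, 7)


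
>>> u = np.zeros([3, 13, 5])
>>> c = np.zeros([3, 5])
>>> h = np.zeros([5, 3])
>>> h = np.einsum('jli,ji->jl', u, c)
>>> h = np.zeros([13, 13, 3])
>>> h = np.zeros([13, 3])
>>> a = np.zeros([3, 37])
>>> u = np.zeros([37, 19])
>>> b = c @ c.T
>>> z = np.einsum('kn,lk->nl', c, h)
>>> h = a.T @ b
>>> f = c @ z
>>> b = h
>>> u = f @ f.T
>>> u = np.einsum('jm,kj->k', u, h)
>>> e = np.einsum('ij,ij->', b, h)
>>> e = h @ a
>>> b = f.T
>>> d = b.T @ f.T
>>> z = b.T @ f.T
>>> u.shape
(37,)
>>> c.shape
(3, 5)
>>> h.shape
(37, 3)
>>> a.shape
(3, 37)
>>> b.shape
(13, 3)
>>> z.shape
(3, 3)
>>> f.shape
(3, 13)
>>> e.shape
(37, 37)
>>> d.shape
(3, 3)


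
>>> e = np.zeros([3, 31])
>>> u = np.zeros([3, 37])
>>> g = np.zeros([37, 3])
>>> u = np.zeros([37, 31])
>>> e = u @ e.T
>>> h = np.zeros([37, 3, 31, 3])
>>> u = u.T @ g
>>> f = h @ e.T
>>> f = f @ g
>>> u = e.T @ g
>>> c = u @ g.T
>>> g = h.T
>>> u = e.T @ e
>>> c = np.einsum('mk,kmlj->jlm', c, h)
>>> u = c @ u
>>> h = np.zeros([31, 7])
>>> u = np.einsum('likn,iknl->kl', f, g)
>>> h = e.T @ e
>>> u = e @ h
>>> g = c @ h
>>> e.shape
(37, 3)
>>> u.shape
(37, 3)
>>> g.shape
(3, 31, 3)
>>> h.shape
(3, 3)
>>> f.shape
(37, 3, 31, 3)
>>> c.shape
(3, 31, 3)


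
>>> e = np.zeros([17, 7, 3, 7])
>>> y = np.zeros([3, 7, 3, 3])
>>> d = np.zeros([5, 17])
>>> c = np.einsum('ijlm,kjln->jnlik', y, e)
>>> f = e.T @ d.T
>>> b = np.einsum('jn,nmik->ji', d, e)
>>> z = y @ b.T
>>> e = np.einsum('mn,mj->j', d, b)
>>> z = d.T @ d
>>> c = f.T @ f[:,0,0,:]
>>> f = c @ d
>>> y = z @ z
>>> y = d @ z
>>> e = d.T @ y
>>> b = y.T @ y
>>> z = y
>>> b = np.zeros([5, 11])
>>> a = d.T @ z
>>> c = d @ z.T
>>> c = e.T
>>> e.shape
(17, 17)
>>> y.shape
(5, 17)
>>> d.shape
(5, 17)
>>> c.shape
(17, 17)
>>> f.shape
(5, 7, 3, 17)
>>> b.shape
(5, 11)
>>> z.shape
(5, 17)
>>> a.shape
(17, 17)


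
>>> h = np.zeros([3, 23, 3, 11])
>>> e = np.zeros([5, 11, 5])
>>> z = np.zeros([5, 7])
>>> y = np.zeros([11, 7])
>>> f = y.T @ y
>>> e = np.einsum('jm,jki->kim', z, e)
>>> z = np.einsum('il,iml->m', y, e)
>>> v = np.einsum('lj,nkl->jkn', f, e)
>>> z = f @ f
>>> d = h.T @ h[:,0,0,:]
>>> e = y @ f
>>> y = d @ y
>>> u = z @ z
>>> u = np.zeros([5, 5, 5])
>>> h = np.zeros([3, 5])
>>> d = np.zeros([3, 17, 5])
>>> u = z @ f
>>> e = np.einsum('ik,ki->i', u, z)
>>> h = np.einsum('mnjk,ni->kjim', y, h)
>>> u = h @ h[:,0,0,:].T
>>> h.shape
(7, 23, 5, 11)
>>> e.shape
(7,)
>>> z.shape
(7, 7)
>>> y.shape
(11, 3, 23, 7)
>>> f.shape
(7, 7)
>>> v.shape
(7, 5, 11)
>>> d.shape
(3, 17, 5)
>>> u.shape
(7, 23, 5, 7)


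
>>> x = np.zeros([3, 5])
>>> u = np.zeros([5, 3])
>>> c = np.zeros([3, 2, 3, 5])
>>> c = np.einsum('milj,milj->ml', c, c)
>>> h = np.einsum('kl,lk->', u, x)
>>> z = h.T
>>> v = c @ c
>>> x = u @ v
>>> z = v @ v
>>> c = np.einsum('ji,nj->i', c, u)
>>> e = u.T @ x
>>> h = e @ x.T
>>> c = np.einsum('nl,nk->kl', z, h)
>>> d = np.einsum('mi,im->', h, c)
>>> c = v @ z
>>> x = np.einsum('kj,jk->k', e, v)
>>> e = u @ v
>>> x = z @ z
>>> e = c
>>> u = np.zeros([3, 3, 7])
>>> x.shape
(3, 3)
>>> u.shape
(3, 3, 7)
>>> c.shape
(3, 3)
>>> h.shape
(3, 5)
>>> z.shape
(3, 3)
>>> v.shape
(3, 3)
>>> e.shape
(3, 3)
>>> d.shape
()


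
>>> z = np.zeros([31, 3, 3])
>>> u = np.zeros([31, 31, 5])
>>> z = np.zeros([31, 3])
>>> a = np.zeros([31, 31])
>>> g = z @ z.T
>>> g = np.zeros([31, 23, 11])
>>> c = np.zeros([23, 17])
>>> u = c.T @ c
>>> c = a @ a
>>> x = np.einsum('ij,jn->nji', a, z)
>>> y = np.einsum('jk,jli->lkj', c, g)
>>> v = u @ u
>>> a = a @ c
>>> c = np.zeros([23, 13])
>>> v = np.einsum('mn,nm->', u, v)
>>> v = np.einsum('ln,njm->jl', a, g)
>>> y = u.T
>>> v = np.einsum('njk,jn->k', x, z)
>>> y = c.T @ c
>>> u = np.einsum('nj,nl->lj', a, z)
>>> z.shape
(31, 3)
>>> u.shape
(3, 31)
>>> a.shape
(31, 31)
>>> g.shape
(31, 23, 11)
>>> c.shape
(23, 13)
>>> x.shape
(3, 31, 31)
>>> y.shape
(13, 13)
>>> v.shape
(31,)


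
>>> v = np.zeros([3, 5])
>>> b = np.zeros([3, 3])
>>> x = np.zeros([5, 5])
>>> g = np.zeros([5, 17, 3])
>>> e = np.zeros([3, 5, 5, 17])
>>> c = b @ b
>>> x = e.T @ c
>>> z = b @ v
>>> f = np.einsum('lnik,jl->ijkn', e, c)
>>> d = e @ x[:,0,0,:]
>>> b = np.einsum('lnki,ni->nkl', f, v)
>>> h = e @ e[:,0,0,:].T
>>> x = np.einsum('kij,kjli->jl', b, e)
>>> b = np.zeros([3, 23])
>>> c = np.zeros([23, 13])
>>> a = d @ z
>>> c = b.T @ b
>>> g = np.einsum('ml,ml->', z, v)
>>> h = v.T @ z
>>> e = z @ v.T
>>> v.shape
(3, 5)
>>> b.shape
(3, 23)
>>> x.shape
(5, 5)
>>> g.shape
()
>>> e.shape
(3, 3)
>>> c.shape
(23, 23)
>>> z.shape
(3, 5)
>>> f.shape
(5, 3, 17, 5)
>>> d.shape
(3, 5, 5, 3)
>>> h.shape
(5, 5)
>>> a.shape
(3, 5, 5, 5)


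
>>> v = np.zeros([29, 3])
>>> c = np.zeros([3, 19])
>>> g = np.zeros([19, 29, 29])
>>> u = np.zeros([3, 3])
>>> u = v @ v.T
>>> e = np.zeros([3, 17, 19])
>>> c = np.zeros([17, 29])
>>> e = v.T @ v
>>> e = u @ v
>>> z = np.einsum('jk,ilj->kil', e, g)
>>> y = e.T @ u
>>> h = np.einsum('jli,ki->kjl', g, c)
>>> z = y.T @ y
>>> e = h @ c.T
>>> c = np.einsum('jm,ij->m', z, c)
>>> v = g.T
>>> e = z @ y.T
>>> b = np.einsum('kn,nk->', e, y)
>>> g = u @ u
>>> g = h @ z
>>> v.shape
(29, 29, 19)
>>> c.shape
(29,)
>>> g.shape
(17, 19, 29)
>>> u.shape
(29, 29)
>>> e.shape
(29, 3)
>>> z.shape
(29, 29)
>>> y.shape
(3, 29)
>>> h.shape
(17, 19, 29)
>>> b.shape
()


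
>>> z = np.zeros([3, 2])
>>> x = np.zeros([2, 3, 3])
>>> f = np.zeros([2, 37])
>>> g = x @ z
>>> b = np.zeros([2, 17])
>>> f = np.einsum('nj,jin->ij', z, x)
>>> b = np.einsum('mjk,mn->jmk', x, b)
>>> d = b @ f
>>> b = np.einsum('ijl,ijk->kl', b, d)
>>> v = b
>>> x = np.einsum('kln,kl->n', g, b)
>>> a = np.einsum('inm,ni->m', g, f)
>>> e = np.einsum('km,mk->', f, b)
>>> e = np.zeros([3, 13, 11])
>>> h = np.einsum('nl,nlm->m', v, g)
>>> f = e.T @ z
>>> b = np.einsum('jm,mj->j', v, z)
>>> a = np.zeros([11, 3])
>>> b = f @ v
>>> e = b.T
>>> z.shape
(3, 2)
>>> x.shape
(2,)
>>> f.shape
(11, 13, 2)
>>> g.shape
(2, 3, 2)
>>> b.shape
(11, 13, 3)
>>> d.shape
(3, 2, 2)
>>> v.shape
(2, 3)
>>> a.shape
(11, 3)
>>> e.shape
(3, 13, 11)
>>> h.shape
(2,)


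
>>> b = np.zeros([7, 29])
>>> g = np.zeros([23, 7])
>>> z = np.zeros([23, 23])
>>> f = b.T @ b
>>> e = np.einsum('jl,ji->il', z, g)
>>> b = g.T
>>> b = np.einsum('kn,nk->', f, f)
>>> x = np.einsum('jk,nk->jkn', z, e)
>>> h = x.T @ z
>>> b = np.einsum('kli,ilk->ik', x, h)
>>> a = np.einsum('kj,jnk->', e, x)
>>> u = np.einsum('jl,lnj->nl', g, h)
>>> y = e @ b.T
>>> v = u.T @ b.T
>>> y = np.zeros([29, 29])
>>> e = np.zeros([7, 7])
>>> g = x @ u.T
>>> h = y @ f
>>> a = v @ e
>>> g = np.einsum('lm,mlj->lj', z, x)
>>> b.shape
(7, 23)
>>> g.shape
(23, 7)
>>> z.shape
(23, 23)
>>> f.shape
(29, 29)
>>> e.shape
(7, 7)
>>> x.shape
(23, 23, 7)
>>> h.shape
(29, 29)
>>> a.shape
(7, 7)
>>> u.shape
(23, 7)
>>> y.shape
(29, 29)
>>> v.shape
(7, 7)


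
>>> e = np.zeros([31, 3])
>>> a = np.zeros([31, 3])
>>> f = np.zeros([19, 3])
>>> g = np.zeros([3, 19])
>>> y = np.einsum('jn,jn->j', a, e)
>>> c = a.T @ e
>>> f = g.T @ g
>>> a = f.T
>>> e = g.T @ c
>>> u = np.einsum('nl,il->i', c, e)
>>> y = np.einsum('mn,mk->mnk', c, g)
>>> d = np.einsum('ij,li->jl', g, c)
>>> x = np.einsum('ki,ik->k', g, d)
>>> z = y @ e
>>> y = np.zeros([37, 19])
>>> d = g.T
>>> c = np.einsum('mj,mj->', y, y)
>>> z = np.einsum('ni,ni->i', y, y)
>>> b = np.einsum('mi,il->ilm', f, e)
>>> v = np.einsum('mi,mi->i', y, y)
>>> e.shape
(19, 3)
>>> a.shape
(19, 19)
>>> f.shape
(19, 19)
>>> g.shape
(3, 19)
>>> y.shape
(37, 19)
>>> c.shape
()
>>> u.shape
(19,)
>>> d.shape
(19, 3)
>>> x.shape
(3,)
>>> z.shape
(19,)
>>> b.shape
(19, 3, 19)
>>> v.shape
(19,)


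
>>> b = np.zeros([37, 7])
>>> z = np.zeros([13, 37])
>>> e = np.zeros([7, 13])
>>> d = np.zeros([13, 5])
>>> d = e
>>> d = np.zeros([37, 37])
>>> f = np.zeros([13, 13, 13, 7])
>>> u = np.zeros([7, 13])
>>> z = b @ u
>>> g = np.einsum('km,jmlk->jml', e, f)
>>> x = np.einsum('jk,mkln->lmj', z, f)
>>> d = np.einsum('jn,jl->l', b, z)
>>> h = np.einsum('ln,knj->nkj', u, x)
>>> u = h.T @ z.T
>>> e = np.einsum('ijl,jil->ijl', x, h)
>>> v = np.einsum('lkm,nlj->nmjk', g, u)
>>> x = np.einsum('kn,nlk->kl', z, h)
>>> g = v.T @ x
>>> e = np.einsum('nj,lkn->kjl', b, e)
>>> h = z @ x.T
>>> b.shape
(37, 7)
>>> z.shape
(37, 13)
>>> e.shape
(13, 7, 13)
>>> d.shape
(13,)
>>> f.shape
(13, 13, 13, 7)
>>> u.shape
(37, 13, 37)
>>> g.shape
(13, 37, 13, 13)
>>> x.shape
(37, 13)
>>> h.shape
(37, 37)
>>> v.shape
(37, 13, 37, 13)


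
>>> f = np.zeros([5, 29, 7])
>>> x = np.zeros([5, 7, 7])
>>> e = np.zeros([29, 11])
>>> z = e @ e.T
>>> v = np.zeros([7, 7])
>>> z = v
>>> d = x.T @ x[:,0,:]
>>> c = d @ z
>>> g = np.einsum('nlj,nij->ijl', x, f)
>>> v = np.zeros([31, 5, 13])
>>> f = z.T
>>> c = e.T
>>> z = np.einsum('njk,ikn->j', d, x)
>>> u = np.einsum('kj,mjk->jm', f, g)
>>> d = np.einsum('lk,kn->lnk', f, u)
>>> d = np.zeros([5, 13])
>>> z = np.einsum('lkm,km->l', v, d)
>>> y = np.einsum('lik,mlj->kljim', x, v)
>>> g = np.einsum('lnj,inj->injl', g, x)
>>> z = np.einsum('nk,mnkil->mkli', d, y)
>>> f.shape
(7, 7)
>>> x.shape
(5, 7, 7)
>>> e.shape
(29, 11)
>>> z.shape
(7, 13, 31, 7)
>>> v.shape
(31, 5, 13)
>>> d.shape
(5, 13)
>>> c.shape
(11, 29)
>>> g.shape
(5, 7, 7, 29)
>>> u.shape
(7, 29)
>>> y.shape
(7, 5, 13, 7, 31)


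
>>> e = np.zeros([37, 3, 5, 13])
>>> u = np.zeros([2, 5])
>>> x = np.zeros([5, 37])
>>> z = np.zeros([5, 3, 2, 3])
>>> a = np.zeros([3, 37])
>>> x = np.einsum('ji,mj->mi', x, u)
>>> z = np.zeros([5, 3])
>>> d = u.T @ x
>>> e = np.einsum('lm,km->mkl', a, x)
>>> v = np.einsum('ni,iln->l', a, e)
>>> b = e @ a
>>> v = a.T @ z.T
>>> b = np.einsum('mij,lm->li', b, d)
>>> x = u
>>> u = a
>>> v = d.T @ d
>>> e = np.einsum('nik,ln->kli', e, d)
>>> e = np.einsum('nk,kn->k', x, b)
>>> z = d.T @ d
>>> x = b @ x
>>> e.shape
(5,)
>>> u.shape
(3, 37)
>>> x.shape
(5, 5)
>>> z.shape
(37, 37)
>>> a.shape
(3, 37)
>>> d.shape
(5, 37)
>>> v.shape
(37, 37)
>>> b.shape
(5, 2)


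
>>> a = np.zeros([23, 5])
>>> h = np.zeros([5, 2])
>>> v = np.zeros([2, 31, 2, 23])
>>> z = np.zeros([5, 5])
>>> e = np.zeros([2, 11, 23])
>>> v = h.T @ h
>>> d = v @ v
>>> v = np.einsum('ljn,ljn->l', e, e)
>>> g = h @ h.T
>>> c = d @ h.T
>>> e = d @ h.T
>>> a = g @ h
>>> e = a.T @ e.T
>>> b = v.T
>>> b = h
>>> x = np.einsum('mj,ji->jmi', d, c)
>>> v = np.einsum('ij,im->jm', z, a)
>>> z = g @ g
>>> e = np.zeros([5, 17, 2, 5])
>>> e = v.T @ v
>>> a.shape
(5, 2)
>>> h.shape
(5, 2)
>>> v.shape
(5, 2)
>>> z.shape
(5, 5)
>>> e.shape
(2, 2)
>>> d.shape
(2, 2)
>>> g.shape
(5, 5)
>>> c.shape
(2, 5)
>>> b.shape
(5, 2)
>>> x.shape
(2, 2, 5)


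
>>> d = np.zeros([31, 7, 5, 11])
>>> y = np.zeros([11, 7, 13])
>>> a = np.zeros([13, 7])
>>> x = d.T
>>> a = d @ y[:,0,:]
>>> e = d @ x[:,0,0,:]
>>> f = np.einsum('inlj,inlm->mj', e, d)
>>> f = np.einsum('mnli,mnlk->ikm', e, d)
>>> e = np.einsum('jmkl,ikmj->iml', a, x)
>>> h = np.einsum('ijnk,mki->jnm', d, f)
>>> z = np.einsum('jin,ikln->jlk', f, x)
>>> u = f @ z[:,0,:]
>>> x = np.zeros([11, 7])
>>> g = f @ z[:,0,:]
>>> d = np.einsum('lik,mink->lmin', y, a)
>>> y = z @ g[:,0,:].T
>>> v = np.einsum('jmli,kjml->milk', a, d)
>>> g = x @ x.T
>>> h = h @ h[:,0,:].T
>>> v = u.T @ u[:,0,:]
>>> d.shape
(11, 31, 7, 5)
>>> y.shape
(31, 7, 31)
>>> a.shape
(31, 7, 5, 13)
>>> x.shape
(11, 7)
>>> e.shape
(11, 7, 13)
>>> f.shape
(31, 11, 31)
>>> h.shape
(7, 5, 7)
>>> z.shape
(31, 7, 5)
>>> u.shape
(31, 11, 5)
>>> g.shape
(11, 11)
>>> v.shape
(5, 11, 5)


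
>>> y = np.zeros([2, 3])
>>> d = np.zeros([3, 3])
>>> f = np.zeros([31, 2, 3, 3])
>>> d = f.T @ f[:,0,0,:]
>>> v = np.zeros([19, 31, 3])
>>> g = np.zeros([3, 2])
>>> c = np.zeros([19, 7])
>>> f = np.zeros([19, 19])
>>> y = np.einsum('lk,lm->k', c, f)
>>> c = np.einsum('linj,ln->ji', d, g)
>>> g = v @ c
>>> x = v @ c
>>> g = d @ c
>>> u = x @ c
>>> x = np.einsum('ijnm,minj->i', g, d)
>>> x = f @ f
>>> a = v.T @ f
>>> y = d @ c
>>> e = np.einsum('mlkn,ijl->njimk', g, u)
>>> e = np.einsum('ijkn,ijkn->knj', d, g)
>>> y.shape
(3, 3, 2, 3)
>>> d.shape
(3, 3, 2, 3)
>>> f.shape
(19, 19)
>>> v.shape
(19, 31, 3)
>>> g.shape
(3, 3, 2, 3)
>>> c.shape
(3, 3)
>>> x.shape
(19, 19)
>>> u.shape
(19, 31, 3)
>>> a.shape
(3, 31, 19)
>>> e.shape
(2, 3, 3)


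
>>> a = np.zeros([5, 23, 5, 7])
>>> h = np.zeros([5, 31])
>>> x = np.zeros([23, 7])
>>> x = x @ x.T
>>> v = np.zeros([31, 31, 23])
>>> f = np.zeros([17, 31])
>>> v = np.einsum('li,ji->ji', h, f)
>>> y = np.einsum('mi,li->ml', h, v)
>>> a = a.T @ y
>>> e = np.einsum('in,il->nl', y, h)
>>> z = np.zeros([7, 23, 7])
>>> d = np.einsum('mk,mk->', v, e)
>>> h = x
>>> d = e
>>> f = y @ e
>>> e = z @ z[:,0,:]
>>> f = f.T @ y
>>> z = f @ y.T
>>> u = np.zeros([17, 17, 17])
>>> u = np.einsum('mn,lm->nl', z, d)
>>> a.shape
(7, 5, 23, 17)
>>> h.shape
(23, 23)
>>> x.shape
(23, 23)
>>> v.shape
(17, 31)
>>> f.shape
(31, 17)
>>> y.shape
(5, 17)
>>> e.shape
(7, 23, 7)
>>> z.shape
(31, 5)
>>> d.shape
(17, 31)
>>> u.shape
(5, 17)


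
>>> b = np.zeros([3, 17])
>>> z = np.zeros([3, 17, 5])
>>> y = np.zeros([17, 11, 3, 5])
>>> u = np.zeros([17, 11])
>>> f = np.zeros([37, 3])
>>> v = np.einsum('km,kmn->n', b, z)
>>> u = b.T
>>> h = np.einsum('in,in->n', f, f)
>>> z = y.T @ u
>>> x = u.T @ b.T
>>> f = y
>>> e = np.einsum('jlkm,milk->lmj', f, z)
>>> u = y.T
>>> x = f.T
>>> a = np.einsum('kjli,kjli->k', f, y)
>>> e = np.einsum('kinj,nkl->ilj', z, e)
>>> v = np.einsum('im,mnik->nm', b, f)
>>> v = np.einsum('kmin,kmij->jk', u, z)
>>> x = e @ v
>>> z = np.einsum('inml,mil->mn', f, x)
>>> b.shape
(3, 17)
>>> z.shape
(3, 11)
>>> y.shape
(17, 11, 3, 5)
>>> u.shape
(5, 3, 11, 17)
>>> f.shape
(17, 11, 3, 5)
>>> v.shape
(3, 5)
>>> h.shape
(3,)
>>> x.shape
(3, 17, 5)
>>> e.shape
(3, 17, 3)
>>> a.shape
(17,)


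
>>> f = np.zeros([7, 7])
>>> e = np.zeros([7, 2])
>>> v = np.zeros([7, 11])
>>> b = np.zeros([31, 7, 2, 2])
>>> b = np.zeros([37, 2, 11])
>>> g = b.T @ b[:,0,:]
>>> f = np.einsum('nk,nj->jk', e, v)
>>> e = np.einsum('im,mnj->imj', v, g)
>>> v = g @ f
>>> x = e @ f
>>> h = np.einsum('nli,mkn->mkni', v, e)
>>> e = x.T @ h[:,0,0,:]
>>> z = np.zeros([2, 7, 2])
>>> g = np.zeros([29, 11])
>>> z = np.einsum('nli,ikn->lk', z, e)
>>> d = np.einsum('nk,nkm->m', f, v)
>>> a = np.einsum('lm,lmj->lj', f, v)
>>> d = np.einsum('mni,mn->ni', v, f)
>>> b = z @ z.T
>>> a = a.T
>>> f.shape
(11, 2)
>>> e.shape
(2, 11, 2)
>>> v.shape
(11, 2, 2)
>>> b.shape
(7, 7)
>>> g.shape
(29, 11)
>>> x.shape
(7, 11, 2)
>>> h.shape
(7, 11, 11, 2)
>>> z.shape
(7, 11)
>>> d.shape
(2, 2)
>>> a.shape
(2, 11)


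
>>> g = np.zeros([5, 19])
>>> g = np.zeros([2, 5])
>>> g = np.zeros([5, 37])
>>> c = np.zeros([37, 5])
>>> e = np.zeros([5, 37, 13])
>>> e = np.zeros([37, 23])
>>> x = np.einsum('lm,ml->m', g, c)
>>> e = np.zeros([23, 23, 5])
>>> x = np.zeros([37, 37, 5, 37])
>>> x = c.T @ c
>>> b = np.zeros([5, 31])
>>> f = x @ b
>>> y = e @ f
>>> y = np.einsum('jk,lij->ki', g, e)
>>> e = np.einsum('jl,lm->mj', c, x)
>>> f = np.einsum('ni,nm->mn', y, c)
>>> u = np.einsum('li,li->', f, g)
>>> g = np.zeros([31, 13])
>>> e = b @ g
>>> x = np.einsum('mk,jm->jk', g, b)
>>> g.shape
(31, 13)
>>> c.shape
(37, 5)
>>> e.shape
(5, 13)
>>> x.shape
(5, 13)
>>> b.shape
(5, 31)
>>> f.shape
(5, 37)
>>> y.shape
(37, 23)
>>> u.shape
()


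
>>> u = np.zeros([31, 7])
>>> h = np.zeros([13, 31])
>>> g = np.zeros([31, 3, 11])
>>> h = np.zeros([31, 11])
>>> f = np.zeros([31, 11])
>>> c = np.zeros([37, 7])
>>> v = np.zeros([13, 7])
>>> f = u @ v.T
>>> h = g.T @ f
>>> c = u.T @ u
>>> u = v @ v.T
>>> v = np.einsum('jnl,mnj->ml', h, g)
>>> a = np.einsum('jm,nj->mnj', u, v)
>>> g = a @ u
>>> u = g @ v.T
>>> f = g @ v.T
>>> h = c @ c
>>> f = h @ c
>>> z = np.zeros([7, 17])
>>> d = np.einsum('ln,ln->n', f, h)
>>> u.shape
(13, 31, 31)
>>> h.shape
(7, 7)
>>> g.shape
(13, 31, 13)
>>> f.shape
(7, 7)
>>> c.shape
(7, 7)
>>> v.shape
(31, 13)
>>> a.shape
(13, 31, 13)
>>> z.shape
(7, 17)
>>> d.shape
(7,)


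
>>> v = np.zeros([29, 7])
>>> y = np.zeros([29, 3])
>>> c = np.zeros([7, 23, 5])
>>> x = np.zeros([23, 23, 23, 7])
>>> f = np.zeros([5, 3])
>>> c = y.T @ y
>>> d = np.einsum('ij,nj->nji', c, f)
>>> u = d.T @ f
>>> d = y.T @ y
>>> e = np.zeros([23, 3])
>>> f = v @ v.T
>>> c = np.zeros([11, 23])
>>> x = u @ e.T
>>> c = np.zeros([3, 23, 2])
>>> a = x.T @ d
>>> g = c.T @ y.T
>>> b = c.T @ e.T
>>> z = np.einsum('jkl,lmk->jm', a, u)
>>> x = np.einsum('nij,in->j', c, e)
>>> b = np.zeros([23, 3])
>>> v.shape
(29, 7)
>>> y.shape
(29, 3)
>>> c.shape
(3, 23, 2)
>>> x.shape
(2,)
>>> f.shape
(29, 29)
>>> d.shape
(3, 3)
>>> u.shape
(3, 3, 3)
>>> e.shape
(23, 3)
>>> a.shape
(23, 3, 3)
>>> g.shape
(2, 23, 29)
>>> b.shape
(23, 3)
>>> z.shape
(23, 3)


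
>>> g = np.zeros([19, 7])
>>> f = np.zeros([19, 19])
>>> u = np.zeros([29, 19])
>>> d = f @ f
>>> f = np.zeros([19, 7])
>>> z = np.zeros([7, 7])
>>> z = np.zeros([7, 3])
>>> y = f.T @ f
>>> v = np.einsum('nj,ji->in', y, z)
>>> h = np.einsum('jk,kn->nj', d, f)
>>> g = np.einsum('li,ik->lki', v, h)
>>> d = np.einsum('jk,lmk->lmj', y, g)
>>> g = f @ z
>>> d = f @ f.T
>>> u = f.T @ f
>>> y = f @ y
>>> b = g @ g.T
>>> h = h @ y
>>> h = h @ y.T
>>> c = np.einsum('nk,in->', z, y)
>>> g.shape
(19, 3)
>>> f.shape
(19, 7)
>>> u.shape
(7, 7)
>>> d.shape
(19, 19)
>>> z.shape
(7, 3)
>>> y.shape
(19, 7)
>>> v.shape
(3, 7)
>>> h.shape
(7, 19)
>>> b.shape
(19, 19)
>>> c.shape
()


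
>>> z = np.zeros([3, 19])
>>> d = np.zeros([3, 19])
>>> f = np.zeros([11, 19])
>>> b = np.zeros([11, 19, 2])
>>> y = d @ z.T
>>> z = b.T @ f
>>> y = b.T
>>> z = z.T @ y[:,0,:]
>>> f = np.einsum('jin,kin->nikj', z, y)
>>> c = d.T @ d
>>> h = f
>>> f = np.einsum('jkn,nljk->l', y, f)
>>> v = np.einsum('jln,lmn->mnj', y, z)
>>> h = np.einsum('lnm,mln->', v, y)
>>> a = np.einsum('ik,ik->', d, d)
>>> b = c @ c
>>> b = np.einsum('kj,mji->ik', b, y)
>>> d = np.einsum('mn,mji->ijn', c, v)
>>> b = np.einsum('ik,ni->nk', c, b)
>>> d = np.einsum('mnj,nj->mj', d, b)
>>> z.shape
(19, 19, 11)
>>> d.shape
(2, 19)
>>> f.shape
(19,)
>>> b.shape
(11, 19)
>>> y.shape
(2, 19, 11)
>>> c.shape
(19, 19)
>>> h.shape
()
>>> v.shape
(19, 11, 2)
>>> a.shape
()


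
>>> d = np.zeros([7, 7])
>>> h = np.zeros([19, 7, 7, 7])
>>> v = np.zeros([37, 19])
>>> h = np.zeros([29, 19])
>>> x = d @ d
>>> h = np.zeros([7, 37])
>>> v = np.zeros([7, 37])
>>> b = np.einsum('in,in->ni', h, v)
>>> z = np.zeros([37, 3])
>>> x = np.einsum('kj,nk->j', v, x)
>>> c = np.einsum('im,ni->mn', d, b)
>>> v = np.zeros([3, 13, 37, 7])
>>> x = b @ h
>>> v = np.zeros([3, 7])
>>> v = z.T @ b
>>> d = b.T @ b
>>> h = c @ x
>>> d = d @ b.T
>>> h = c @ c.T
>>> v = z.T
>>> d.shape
(7, 37)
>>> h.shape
(7, 7)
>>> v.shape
(3, 37)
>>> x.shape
(37, 37)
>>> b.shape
(37, 7)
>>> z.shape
(37, 3)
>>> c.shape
(7, 37)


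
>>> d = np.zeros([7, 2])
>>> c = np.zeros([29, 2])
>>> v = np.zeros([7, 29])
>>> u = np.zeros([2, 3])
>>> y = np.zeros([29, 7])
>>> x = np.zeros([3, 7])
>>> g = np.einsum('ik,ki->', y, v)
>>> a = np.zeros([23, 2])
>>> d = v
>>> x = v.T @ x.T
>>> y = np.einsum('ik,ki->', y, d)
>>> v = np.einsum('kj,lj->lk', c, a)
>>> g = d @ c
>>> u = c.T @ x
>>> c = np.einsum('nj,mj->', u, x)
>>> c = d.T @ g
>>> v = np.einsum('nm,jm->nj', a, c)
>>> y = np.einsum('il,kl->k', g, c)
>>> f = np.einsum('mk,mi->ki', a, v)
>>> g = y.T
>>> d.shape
(7, 29)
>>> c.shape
(29, 2)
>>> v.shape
(23, 29)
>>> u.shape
(2, 3)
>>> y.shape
(29,)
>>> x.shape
(29, 3)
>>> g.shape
(29,)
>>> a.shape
(23, 2)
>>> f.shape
(2, 29)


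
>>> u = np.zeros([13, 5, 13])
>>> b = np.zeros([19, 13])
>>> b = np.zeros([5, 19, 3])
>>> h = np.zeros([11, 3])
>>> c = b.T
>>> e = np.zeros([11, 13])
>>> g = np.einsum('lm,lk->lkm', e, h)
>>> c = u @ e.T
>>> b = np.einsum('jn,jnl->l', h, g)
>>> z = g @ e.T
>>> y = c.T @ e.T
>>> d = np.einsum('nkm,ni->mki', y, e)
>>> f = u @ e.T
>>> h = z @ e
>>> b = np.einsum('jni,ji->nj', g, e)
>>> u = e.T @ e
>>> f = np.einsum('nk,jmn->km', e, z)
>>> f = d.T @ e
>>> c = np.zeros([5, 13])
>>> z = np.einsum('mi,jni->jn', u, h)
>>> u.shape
(13, 13)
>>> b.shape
(3, 11)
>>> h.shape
(11, 3, 13)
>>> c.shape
(5, 13)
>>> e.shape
(11, 13)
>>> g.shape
(11, 3, 13)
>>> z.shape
(11, 3)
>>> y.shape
(11, 5, 11)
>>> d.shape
(11, 5, 13)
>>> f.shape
(13, 5, 13)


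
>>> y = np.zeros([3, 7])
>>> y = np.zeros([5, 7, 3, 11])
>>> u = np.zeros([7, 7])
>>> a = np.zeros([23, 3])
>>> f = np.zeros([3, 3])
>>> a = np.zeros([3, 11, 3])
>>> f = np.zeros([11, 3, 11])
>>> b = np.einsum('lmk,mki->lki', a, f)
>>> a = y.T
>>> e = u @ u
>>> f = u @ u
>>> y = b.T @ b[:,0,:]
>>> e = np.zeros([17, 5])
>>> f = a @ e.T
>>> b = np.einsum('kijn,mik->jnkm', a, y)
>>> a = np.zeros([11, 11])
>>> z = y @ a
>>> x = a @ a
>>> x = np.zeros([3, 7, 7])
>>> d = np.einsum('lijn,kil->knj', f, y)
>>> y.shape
(11, 3, 11)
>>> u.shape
(7, 7)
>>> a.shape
(11, 11)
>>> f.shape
(11, 3, 7, 17)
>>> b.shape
(7, 5, 11, 11)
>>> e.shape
(17, 5)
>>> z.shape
(11, 3, 11)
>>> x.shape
(3, 7, 7)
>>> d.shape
(11, 17, 7)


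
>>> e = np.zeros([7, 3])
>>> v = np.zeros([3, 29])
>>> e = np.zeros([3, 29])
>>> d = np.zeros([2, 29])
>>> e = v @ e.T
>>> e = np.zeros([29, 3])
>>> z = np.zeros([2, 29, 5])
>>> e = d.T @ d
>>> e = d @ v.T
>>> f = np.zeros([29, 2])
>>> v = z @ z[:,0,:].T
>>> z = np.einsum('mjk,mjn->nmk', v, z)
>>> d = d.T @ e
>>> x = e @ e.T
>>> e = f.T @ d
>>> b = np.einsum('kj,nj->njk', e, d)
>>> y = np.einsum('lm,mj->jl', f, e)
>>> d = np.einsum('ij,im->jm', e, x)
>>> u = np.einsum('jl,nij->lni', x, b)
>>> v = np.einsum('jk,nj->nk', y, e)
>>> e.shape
(2, 3)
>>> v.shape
(2, 29)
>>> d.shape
(3, 2)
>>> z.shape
(5, 2, 2)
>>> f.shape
(29, 2)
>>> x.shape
(2, 2)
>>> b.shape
(29, 3, 2)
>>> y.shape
(3, 29)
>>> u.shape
(2, 29, 3)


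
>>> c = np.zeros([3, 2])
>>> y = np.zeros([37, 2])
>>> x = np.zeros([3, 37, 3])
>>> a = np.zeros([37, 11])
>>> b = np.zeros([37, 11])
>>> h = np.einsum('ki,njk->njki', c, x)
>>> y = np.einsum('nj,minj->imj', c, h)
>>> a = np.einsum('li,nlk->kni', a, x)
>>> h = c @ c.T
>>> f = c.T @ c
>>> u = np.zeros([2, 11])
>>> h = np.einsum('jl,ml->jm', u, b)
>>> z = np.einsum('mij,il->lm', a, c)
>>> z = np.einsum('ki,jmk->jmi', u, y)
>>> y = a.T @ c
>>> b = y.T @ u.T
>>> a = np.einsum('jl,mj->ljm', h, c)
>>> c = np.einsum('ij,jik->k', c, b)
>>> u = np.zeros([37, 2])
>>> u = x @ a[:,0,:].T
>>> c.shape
(2,)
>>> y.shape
(11, 3, 2)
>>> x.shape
(3, 37, 3)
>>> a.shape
(37, 2, 3)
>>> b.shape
(2, 3, 2)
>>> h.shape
(2, 37)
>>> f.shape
(2, 2)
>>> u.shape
(3, 37, 37)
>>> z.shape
(37, 3, 11)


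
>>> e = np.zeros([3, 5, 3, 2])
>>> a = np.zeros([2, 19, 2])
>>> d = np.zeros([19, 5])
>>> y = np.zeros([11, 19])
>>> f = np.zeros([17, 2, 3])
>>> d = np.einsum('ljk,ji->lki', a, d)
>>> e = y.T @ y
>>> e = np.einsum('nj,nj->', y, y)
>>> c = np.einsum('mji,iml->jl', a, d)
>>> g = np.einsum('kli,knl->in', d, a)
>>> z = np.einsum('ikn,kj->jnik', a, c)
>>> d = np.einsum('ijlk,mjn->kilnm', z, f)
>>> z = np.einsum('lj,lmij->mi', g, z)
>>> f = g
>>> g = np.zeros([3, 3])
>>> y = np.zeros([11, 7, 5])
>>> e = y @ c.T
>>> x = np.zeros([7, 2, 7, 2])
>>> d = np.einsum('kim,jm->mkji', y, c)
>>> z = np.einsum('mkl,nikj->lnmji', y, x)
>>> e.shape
(11, 7, 19)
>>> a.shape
(2, 19, 2)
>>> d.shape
(5, 11, 19, 7)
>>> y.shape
(11, 7, 5)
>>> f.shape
(5, 19)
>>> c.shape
(19, 5)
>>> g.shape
(3, 3)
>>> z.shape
(5, 7, 11, 2, 2)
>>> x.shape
(7, 2, 7, 2)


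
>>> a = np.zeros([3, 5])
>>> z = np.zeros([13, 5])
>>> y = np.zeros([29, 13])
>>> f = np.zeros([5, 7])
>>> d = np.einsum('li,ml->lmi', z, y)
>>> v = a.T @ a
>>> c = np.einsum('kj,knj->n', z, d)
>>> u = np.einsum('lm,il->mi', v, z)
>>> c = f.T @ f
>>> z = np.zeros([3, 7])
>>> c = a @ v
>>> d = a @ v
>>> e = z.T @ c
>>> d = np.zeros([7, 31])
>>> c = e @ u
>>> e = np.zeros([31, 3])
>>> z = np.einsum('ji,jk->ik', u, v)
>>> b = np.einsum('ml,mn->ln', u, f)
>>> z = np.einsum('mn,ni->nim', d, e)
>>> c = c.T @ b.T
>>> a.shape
(3, 5)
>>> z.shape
(31, 3, 7)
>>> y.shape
(29, 13)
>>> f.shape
(5, 7)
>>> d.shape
(7, 31)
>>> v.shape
(5, 5)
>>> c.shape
(13, 13)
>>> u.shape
(5, 13)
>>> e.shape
(31, 3)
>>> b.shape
(13, 7)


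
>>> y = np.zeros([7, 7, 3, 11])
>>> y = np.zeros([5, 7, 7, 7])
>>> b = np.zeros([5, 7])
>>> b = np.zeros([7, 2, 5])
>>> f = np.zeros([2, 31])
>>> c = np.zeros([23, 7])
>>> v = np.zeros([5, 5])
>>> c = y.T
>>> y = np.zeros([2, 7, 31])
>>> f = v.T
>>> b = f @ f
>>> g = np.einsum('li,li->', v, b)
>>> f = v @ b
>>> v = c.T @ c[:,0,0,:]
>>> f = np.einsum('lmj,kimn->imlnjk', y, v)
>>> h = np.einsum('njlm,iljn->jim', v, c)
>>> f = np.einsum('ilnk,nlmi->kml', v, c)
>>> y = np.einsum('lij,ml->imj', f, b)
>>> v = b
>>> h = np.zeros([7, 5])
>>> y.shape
(7, 5, 7)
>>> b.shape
(5, 5)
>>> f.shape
(5, 7, 7)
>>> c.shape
(7, 7, 7, 5)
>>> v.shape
(5, 5)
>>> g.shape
()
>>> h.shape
(7, 5)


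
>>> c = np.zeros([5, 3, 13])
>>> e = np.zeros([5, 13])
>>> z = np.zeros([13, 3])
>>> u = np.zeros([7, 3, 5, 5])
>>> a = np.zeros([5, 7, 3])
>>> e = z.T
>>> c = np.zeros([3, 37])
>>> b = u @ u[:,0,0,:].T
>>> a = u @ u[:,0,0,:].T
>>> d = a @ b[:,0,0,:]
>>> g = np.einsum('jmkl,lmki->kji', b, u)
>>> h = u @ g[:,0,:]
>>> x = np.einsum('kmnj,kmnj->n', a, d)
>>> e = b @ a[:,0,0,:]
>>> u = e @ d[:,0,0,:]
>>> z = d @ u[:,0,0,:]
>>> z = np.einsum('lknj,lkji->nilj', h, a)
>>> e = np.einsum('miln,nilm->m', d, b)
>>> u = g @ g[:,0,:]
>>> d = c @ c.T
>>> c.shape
(3, 37)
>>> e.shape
(7,)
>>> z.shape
(5, 7, 7, 5)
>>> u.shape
(5, 7, 5)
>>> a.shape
(7, 3, 5, 7)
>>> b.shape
(7, 3, 5, 7)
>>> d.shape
(3, 3)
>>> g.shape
(5, 7, 5)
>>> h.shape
(7, 3, 5, 5)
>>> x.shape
(5,)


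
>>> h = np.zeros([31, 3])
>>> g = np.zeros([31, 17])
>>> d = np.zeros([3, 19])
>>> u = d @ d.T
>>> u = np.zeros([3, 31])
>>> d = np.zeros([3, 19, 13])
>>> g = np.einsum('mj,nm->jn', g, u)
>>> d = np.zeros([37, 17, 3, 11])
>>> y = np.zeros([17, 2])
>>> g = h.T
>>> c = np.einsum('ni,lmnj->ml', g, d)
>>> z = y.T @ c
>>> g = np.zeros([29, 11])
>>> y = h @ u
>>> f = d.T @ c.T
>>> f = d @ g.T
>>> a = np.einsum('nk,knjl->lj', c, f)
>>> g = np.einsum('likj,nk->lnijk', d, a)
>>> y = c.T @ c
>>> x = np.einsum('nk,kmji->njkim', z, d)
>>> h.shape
(31, 3)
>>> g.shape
(37, 29, 17, 11, 3)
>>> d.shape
(37, 17, 3, 11)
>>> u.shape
(3, 31)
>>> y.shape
(37, 37)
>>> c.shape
(17, 37)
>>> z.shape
(2, 37)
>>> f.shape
(37, 17, 3, 29)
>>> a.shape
(29, 3)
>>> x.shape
(2, 3, 37, 11, 17)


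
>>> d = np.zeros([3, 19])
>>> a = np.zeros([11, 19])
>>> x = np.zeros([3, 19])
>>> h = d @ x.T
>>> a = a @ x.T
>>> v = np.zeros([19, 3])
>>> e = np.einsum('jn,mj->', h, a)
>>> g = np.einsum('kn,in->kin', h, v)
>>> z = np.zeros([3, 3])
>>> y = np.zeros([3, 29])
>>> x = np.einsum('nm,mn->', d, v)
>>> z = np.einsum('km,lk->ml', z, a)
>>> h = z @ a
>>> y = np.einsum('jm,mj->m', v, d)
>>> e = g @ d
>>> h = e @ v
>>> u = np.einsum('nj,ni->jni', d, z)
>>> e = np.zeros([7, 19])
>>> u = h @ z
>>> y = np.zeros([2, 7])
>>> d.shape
(3, 19)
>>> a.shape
(11, 3)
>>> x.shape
()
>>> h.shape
(3, 19, 3)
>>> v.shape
(19, 3)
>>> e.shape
(7, 19)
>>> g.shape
(3, 19, 3)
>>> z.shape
(3, 11)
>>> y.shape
(2, 7)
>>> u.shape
(3, 19, 11)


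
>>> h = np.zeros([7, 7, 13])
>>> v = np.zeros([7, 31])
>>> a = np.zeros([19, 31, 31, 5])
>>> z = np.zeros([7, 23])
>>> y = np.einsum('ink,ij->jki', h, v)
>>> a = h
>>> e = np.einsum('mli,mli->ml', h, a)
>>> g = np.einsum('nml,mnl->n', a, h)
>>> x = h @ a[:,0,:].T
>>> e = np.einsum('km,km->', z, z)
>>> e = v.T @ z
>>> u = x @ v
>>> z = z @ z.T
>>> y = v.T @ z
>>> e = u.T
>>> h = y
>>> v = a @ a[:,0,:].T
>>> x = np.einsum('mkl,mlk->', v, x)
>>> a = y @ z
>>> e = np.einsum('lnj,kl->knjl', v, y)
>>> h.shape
(31, 7)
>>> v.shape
(7, 7, 7)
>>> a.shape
(31, 7)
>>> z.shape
(7, 7)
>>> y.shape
(31, 7)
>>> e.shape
(31, 7, 7, 7)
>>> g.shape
(7,)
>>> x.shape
()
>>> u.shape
(7, 7, 31)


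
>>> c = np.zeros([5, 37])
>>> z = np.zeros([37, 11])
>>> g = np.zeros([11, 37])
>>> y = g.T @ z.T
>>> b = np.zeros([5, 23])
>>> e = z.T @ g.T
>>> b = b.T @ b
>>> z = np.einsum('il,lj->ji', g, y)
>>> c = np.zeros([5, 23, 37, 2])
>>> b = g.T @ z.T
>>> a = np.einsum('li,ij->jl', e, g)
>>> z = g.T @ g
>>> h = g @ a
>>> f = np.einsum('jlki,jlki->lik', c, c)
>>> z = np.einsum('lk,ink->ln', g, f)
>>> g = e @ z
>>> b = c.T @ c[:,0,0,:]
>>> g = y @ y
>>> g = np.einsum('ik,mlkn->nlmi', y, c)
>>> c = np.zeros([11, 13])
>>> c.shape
(11, 13)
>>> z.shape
(11, 2)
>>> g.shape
(2, 23, 5, 37)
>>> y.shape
(37, 37)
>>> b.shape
(2, 37, 23, 2)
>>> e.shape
(11, 11)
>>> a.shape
(37, 11)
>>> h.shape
(11, 11)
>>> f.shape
(23, 2, 37)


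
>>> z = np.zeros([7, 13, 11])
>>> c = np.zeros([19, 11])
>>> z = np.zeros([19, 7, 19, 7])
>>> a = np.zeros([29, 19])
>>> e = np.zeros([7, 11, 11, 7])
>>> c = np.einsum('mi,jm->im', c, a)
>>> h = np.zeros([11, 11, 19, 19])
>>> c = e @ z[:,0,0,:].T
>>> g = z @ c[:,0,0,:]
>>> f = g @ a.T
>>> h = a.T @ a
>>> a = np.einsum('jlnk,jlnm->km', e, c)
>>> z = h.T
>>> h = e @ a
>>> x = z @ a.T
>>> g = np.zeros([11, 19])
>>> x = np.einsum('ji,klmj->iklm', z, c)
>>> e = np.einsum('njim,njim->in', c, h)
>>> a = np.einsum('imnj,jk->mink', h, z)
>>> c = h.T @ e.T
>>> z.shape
(19, 19)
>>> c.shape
(19, 11, 11, 11)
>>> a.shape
(11, 7, 11, 19)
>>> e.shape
(11, 7)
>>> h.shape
(7, 11, 11, 19)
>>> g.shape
(11, 19)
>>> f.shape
(19, 7, 19, 29)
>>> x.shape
(19, 7, 11, 11)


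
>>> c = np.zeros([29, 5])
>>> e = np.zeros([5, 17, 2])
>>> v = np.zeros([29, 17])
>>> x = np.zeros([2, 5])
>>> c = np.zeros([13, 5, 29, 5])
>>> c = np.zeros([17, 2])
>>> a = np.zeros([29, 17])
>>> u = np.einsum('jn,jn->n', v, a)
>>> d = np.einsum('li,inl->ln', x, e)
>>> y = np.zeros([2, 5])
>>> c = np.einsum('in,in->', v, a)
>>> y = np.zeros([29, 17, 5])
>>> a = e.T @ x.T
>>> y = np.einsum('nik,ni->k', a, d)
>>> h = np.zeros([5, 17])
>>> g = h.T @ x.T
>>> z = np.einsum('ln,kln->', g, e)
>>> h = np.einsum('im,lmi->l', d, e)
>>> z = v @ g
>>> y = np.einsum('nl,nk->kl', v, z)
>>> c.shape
()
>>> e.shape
(5, 17, 2)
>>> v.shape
(29, 17)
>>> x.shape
(2, 5)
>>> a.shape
(2, 17, 2)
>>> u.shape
(17,)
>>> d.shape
(2, 17)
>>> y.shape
(2, 17)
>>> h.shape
(5,)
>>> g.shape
(17, 2)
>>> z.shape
(29, 2)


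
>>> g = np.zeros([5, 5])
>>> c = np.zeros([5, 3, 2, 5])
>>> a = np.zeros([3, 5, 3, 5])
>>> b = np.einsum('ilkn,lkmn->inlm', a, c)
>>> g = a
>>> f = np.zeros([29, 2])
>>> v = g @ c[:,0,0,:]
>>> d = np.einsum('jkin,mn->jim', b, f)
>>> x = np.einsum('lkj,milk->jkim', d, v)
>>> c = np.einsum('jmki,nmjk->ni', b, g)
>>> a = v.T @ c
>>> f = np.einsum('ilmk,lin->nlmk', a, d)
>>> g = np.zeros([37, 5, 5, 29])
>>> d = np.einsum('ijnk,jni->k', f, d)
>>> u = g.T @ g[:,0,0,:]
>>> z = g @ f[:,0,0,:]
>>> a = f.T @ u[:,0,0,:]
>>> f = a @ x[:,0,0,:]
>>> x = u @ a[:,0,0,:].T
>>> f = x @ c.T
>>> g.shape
(37, 5, 5, 29)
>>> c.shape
(3, 2)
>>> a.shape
(2, 5, 3, 29)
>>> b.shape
(3, 5, 5, 2)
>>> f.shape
(29, 5, 5, 3)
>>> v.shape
(3, 5, 3, 5)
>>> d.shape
(2,)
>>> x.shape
(29, 5, 5, 2)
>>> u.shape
(29, 5, 5, 29)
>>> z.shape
(37, 5, 5, 2)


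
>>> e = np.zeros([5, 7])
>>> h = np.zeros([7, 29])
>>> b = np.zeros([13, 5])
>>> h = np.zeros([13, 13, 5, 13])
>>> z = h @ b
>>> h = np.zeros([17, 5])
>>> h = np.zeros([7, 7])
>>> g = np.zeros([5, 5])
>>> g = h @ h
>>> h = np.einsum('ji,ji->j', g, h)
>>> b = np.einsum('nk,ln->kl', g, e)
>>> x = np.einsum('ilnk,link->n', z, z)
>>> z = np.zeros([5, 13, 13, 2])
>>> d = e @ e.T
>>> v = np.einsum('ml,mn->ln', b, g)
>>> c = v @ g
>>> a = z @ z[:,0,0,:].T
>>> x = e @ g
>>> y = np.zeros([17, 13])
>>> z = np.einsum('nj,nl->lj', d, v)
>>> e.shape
(5, 7)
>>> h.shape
(7,)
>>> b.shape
(7, 5)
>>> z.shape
(7, 5)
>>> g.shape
(7, 7)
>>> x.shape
(5, 7)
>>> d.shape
(5, 5)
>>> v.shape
(5, 7)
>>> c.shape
(5, 7)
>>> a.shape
(5, 13, 13, 5)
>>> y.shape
(17, 13)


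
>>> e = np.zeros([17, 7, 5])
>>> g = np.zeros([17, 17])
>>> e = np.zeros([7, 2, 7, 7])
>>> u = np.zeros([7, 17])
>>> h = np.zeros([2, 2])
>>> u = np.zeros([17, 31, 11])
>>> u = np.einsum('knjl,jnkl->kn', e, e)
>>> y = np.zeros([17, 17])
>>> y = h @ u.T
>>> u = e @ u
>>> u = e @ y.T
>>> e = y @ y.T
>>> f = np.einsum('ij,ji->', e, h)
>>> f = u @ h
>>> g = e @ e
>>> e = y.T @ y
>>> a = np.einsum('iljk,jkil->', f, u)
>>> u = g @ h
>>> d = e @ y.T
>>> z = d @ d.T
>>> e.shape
(7, 7)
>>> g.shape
(2, 2)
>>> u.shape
(2, 2)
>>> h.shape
(2, 2)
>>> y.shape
(2, 7)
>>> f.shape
(7, 2, 7, 2)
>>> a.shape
()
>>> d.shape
(7, 2)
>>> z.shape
(7, 7)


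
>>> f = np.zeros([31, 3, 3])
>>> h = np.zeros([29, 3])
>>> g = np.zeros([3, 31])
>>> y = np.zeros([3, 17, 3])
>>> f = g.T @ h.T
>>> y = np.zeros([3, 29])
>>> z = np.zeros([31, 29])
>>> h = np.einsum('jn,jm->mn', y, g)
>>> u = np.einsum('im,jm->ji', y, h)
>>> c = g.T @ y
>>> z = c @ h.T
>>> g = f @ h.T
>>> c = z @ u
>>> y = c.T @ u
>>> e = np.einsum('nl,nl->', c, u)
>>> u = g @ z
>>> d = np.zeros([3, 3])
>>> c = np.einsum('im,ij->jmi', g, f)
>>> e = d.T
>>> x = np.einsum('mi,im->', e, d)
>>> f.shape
(31, 29)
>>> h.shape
(31, 29)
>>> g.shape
(31, 31)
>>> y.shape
(3, 3)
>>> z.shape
(31, 31)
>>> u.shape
(31, 31)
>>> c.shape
(29, 31, 31)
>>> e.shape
(3, 3)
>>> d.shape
(3, 3)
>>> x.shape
()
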